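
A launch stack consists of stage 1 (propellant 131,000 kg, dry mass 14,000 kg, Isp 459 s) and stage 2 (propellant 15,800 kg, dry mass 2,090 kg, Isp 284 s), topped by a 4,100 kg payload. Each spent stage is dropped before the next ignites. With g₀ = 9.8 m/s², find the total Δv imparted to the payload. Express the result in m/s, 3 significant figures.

Ignition mass of stage 1 = 131,000+14,000 + 15,800+2,090 + 4,100 = 166,990 kg.
Stage 1: m₀ = 166,990 kg, m_f = 166,990 − 131,000 = 35,990 kg; Δv = 459×9.8×ln(4.64) = 4498.2×1.5347 ≈ 6903 m/s.
Stage 2: m₀ = 21,990 kg, m_f = 21,990 − 15,800 = 6,190 kg; Δv = 284×9.8×ln(3.553) = 2783.2×1.2677 ≈ 3528 m/s.
Total Δv = 6903 + 3528 = 10431 m/s.

Δv ≈ 10400 m/s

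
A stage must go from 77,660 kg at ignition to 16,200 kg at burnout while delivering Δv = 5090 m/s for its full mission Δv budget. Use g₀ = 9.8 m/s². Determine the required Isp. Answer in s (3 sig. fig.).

ln(m₀/m_f) = ln(77660/16200) = ln(4.794) = 1.5673.
v_e = Δv / ln(m₀/m_f) = 5090 / 1.5673 = 3247.6 m/s.
Isp = v_e / g₀ = 3247.6 / 9.8 = 331.4 s.

Isp ≈ 331 s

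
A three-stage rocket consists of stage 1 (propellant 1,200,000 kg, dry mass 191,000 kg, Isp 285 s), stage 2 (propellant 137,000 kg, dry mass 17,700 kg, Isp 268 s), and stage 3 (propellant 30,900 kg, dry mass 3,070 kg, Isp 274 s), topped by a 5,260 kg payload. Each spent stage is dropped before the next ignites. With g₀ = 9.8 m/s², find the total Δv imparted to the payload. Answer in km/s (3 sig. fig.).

Ignition mass of stage 1 = 1,200,000+191,000 + 137,000+17,700 + 30,900+3,070 + 5,260 = 1,584,930 kg.
Stage 1: m₀ = 1,584,930 kg, m_f = 1,584,930 − 1,200,000 = 384,930 kg; Δv = 285×9.8×ln(4.117) = 2793.0×1.4152 ≈ 3953 m/s.
Stage 2: m₀ = 193,930 kg, m_f = 193,930 − 137,000 = 56,930 kg; Δv = 268×9.8×ln(3.406) = 2626.4×1.2257 ≈ 3219 m/s.
Stage 3: m₀ = 39,230 kg, m_f = 39,230 − 30,900 = 8,330 kg; Δv = 274×9.8×ln(4.709) = 2685.2×1.5496 ≈ 4161 m/s.
Total Δv = 3953 + 3219 + 4161 = 11333 m/s.

Δv ≈ 11.3 km/s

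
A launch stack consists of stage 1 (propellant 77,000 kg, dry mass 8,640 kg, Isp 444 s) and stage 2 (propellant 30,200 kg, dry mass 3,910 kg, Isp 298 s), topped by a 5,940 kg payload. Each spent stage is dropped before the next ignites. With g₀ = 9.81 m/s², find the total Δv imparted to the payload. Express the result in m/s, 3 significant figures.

Δv ≈ 8230 m/s

Ignition mass of stage 1 = 77,000+8,640 + 30,200+3,910 + 5,940 = 125,690 kg.
Stage 1: m₀ = 125,690 kg, m_f = 125,690 − 77,000 = 48,690 kg; Δv = 444×9.81×ln(2.581) = 4355.6×0.9483 ≈ 4131 m/s.
Stage 2: m₀ = 40,050 kg, m_f = 40,050 − 30,200 = 9,850 kg; Δv = 298×9.81×ln(4.066) = 2923.4×1.4027 ≈ 4101 m/s.
Total Δv = 4131 + 4101 = 8232 m/s.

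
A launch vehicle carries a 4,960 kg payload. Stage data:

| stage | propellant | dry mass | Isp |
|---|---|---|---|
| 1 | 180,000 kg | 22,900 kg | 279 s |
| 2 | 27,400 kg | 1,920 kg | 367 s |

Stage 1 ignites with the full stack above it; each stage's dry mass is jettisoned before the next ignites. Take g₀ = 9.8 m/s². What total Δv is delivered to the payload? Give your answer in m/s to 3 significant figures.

Δv ≈ 9670 m/s

Ignition mass of stage 1 = 180,000+22,900 + 27,400+1,920 + 4,960 = 237,180 kg.
Stage 1: m₀ = 237,180 kg, m_f = 237,180 − 180,000 = 57,180 kg; Δv = 279×9.8×ln(4.148) = 2734.2×1.4226 ≈ 3890 m/s.
Stage 2: m₀ = 34,280 kg, m_f = 34,280 − 27,400 = 6,880 kg; Δv = 367×9.8×ln(4.983) = 3596.6×1.6059 ≈ 5776 m/s.
Total Δv = 3890 + 5776 = 9666 m/s.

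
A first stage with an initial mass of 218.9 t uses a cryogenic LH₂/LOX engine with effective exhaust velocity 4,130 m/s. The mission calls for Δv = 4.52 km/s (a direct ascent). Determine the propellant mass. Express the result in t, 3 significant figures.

m₀/m_f = exp(Δv / v_e) = exp(4520 / 4130.0) = exp(1.0944) = 2.9875.
m_f = 218.9 / 2.9875 = 73.272 t, so propellant = m₀ − m_f = 218.9 − 73.272 = 145.628 t.

propellant mass ≈ 146 t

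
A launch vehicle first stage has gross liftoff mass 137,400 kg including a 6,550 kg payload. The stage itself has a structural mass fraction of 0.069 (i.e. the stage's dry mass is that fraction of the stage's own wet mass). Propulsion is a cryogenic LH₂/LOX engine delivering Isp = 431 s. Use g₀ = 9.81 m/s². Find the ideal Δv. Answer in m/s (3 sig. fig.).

Δv ≈ 9200 m/s

Stage wet mass = m₀ − payload = 137,400 − 6,550 = 130,850 kg.
Stage dry mass = ε × stage wet mass = 0.069 × 130,850 = 9,028.65 kg.
Burnout mass m_f = stage dry + payload = 9,028.65 + 6,550 = 15,578.65 kg.
v_e = Isp · g₀ = 431 × 9.81 = 4228.1 m/s.
Δv = v_e · ln(137,400/15,578.65) = 4228.1 × ln(8.82) = 4228.1 × 2.1770 ≈ 9205 m/s.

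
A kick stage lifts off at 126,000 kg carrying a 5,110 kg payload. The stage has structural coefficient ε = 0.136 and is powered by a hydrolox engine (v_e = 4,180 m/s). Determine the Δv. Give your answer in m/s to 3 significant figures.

Δv ≈ 7380 m/s

Stage wet mass = m₀ − payload = 126,000 − 5,110 = 120,890 kg.
Stage dry mass = ε × stage wet mass = 0.136 × 120,890 = 16,441 kg.
Burnout mass m_f = stage dry + payload = 16,441 + 5,110 = 21,551 kg.
Using Δv = v_e ln(m₀/m_f): Δv = v_e · ln(126,000/21,551) = 4180.0 × ln(5.847) = 4180.0 × 1.7659 ≈ 7381 m/s.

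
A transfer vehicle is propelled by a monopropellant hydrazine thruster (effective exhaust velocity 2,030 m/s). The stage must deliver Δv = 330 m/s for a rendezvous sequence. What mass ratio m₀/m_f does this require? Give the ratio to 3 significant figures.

mass ratio ≈ 1.18

m₀/m_f = exp(Δv / v_e) = exp(330 / 2030.0) = exp(0.1626) = 1.1765.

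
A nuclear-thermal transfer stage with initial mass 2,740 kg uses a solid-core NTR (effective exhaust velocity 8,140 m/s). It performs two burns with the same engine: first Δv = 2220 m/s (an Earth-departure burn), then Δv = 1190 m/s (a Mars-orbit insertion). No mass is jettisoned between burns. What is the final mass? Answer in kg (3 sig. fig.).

After the first burn: m = 2740 × exp(−2220/8140.0) = 2740 × 0.76130 = 2,085.96 kg.
After the second burn: m = 2,085.96 × exp(−1190/8140.0) = 2,085.96 × 0.86399 = 1,802.25 kg.

final mass ≈ 1800 kg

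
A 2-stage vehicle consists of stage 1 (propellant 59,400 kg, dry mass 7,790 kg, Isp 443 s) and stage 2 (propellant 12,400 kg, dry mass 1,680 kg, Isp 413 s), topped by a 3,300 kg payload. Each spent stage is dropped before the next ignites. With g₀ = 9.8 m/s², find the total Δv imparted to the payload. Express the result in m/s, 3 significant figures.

Ignition mass of stage 1 = 59,400+7,790 + 12,400+1,680 + 3,300 = 84,570 kg.
Stage 1: m₀ = 84,570 kg, m_f = 84,570 − 59,400 = 25,170 kg; Δv = 443×9.8×ln(3.36) = 4341.4×1.2119 ≈ 5261 m/s.
Stage 2: m₀ = 17,380 kg, m_f = 17,380 − 12,400 = 4,980 kg; Δv = 413×9.8×ln(3.49) = 4047.4×1.2499 ≈ 5059 m/s.
Total Δv = 5261 + 5059 = 10320 m/s.

Δv ≈ 10300 m/s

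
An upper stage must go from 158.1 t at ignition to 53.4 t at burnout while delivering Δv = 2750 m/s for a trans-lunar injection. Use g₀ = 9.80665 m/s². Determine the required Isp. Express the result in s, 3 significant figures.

ln(m₀/m_f) = ln(158100/53400) = ln(2.961) = 1.0854.
By the Tsiolkovsky rocket equation, v_e = Δv / ln(m₀/m_f) = 2750 / 1.0854 = 2533.6 m/s.
Isp = v_e / g₀ = 2533.6 / 9.80665 = 258.4 s.

Isp ≈ 258 s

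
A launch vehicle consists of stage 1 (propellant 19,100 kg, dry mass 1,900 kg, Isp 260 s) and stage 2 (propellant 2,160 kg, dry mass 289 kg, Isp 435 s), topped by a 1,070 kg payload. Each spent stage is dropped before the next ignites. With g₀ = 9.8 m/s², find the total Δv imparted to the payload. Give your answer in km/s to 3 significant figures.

Δv ≈ 7.90 km/s

Ignition mass of stage 1 = 19,100+1,900 + 2,160+289 + 1,070 = 24,519 kg.
Stage 1: m₀ = 24,519 kg, m_f = 24,519 − 19,100 = 5,419 kg; Δv = 260×9.8×ln(4.525) = 2548.0×1.5095 ≈ 3846 m/s.
Stage 2: m₀ = 3,519 kg, m_f = 3,519 − 2,160 = 1,359 kg; Δv = 435×9.8×ln(2.589) = 4263.0×0.9514 ≈ 4056 m/s.
Total Δv = 3846 + 4056 = 7902 m/s.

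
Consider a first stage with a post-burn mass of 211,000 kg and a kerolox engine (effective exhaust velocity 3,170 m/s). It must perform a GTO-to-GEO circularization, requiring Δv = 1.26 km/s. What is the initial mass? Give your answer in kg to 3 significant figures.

Rocket equation: m₀/m_f = exp(Δv / v_e) = exp(1260 / 3170.0) = exp(0.3975) = 1.4881.
m₀ = m_f × 1.4881 = 211,000 × 1.4881 = 313,989 kg.

initial mass ≈ 314000 kg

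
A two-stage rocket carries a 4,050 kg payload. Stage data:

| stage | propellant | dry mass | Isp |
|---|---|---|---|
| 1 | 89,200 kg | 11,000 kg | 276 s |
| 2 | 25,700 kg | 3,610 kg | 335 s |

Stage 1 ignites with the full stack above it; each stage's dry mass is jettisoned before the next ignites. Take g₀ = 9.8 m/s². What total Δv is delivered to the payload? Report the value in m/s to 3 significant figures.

Ignition mass of stage 1 = 89,200+11,000 + 25,700+3,610 + 4,050 = 133,560 kg.
Stage 1: m₀ = 133,560 kg, m_f = 133,560 − 89,200 = 44,360 kg; Δv = 276×9.8×ln(3.011) = 2704.8×1.1022 ≈ 2981 m/s.
Stage 2: m₀ = 33,360 kg, m_f = 33,360 − 25,700 = 7,660 kg; Δv = 335×9.8×ln(4.355) = 3283.0×1.4713 ≈ 4830 m/s.
Total Δv = 2981 + 4830 = 7811 m/s.

Δv ≈ 7810 m/s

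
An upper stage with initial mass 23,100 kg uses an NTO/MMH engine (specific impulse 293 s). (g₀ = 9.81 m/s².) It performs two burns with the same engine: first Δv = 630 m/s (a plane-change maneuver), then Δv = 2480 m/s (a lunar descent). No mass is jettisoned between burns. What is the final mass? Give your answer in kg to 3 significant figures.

v_e = Isp · g₀ = 293 × 9.81 = 2874.3 m/s.
After the first burn: m = 23100 × exp(−630/2874.3) = 23100 × 0.80318 = 18,553.5 kg.
After the second burn: m = 18,553.5 × exp(−2480/2874.3) = 18,553.5 × 0.42197 = 7,829.02 kg.

final mass ≈ 7830 kg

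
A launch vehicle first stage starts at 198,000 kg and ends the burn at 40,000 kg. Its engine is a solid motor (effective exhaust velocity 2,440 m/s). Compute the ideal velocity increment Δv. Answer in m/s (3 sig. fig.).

By the Tsiolkovsky rocket equation, Δv = v_e · ln(m₀/m_f) = 2440.0 × ln(4.95) = 2440.0 × 1.5994 ≈ 3902.5 m/s.

Δv ≈ 3900 m/s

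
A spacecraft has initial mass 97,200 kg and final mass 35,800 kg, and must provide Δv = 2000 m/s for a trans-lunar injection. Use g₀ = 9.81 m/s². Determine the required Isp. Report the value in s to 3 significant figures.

ln(m₀/m_f) = ln(97200/35800) = ln(2.715) = 0.9988.
v_e = Δv / ln(m₀/m_f) = 2000 / 0.9988 = 2002.4 m/s.
Isp = v_e / g₀ = 2002.4 / 9.81 = 204.1 s.

Isp ≈ 204 s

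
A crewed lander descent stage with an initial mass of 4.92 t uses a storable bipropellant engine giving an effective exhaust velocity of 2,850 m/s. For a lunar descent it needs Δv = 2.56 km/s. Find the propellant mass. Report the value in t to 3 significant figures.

propellant mass ≈ 2.92 t

m₀/m_f = exp(Δv / v_e) = exp(2560 / 2850.0) = exp(0.8982) = 2.4553.
m_f = 4.92 / 2.4553 = 2.00383 t, so propellant = m₀ − m_f = 4.92 − 2.00383 = 2.91617 t.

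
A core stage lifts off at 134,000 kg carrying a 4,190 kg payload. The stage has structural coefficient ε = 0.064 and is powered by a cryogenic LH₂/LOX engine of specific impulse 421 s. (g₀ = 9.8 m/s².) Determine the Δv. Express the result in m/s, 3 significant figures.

Stage wet mass = m₀ − payload = 134,000 − 4,190 = 129,810 kg.
Stage dry mass = ε × stage wet mass = 0.064 × 129,810 = 8,307.84 kg.
Burnout mass m_f = stage dry + payload = 8,307.84 + 4,190 = 12,497.84 kg.
v_e = Isp · g₀ = 421 × 9.8 = 4125.8 m/s.
Using Δv = v_e ln(m₀/m_f): Δv = v_e · ln(134,000/12,497.84) = 4125.8 × ln(10.72) = 4125.8 × 2.3723 ≈ 9788 m/s.

Δv ≈ 9790 m/s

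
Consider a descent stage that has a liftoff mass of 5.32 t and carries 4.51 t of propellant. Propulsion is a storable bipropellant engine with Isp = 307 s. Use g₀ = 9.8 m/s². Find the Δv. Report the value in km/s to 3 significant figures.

Δv ≈ 5.66 km/s

v_e = Isp · g₀ = 307 × 9.8 = 3008.6 m/s.
m_f = m₀ − m_prop = 5.32 − 4.51 = 0.81 t.
Rocket equation: Δv = v_e · ln(m₀/m_f) = 3008.6 × ln(6.568) = 3008.6 × 1.8822 ≈ 5662.8 m/s.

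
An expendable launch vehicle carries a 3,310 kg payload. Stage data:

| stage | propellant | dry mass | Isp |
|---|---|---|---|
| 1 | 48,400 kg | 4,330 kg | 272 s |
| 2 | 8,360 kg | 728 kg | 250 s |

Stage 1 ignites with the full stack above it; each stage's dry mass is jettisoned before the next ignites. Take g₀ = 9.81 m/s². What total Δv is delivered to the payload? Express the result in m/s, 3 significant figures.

Δv ≈ 6380 m/s

Ignition mass of stage 1 = 48,400+4,330 + 8,360+728 + 3,310 = 65,128 kg.
Stage 1: m₀ = 65,128 kg, m_f = 65,128 − 48,400 = 16,728 kg; Δv = 272×9.81×ln(3.893) = 2668.3×1.3593 ≈ 3627 m/s.
Stage 2: m₀ = 12,398 kg, m_f = 12,398 − 8,360 = 4,038 kg; Δv = 250×9.81×ln(3.07) = 2452.5×1.1218 ≈ 2751 m/s.
Total Δv = 3627 + 2751 = 6378 m/s.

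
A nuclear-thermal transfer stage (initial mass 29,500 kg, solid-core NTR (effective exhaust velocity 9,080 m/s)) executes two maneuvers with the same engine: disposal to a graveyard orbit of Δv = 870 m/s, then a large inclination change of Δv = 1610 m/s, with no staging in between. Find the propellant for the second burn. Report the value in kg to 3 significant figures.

After the first burn: m = 29500 × exp(−870/9080.0) = 29500 × 0.90863 = 26,804.6 kg.
After the second burn: m = 26,804.6 × exp(−1610/9080.0) = 26,804.6 × 0.83752 = 22,449.4 kg.
Second-burn propellant = 26,804.6 − 22,449.4 = 4,355.2 kg.

propellant for the second burn ≈ 4360 kg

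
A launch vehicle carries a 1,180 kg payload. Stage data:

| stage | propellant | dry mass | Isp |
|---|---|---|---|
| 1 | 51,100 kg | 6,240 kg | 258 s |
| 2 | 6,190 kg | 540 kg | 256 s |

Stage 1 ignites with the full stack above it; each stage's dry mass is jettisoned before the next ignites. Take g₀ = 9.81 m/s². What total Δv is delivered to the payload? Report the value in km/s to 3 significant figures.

Δv ≈ 7.70 km/s

Ignition mass of stage 1 = 51,100+6,240 + 6,190+540 + 1,180 = 65,250 kg.
Stage 1: m₀ = 65,250 kg, m_f = 65,250 − 51,100 = 14,150 kg; Δv = 258×9.81×ln(4.611) = 2531.0×1.5285 ≈ 3869 m/s.
Stage 2: m₀ = 7,910 kg, m_f = 7,910 − 6,190 = 1,720 kg; Δv = 256×9.81×ln(4.599) = 2511.4×1.5258 ≈ 3832 m/s.
Total Δv = 3869 + 3832 = 7701 m/s.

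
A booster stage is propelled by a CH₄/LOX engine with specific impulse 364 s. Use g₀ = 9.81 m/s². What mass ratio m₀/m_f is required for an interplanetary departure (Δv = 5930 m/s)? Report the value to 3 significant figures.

mass ratio ≈ 5.26

v_e = Isp · g₀ = 364 × 9.81 = 3570.8 m/s.
Rocket equation: m₀/m_f = exp(Δv / v_e) = exp(5930 / 3570.8) = exp(1.6607) = 5.2629.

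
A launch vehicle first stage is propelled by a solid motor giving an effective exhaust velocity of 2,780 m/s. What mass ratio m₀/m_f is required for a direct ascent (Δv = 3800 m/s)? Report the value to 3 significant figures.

Using Δv = v_e ln(m₀/m_f): m₀/m_f = exp(Δv / v_e) = exp(3800 / 2780.0) = exp(1.3669) = 3.9232.

mass ratio ≈ 3.92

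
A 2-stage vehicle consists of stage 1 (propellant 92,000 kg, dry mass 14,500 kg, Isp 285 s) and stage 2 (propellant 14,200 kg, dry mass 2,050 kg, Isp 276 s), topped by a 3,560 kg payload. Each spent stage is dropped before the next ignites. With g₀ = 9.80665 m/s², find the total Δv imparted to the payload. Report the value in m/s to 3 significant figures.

Ignition mass of stage 1 = 92,000+14,500 + 14,200+2,050 + 3,560 = 126,310 kg.
Stage 1: m₀ = 126,310 kg, m_f = 126,310 − 92,000 = 34,310 kg; Δv = 285×9.80665×ln(3.681) = 2794.9×1.3033 ≈ 3643 m/s.
Stage 2: m₀ = 19,810 kg, m_f = 19,810 − 14,200 = 5,610 kg; Δv = 276×9.80665×ln(3.531) = 2706.6×1.2616 ≈ 3415 m/s.
Total Δv = 3643 + 3415 = 7058 m/s.

Δv ≈ 7060 m/s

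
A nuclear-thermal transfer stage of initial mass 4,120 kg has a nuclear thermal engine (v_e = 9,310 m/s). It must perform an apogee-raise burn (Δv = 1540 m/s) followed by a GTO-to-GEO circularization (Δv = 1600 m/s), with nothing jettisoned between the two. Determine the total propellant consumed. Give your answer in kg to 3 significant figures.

total propellant consumed ≈ 1180 kg

After the first burn: m = 4120 × exp(−1540/9310.0) = 4120 × 0.84754 = 3,491.86 kg.
After the second burn: m = 3,491.86 × exp(−1600/9310.0) = 3,491.86 × 0.84210 = 2,940.5 kg.
Total propellant = m₀ − m_final = 4120 − 2,940.5 = 1,179.5 kg.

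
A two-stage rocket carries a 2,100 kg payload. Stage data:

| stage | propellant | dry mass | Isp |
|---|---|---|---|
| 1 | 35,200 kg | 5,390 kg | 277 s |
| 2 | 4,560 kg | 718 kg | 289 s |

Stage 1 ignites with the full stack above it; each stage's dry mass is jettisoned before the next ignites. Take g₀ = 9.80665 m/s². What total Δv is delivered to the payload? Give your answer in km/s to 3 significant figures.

Δv ≈ 6.32 km/s

Ignition mass of stage 1 = 35,200+5,390 + 4,560+718 + 2,100 = 47,968 kg.
Stage 1: m₀ = 47,968 kg, m_f = 47,968 − 35,200 = 12,768 kg; Δv = 277×9.80665×ln(3.757) = 2716.4×1.3236 ≈ 3595 m/s.
Stage 2: m₀ = 7,378 kg, m_f = 7,378 − 4,560 = 2,818 kg; Δv = 289×9.80665×ln(2.618) = 2834.1×0.9625 ≈ 2728 m/s.
Total Δv = 3595 + 2728 = 6323 m/s.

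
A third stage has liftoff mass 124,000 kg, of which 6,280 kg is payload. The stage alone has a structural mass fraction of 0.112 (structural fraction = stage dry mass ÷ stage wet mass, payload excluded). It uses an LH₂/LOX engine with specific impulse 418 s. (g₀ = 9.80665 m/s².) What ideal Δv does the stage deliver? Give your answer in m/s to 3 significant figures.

Stage wet mass = m₀ − payload = 124,000 − 6,280 = 117,720 kg.
Stage dry mass = ε × stage wet mass = 0.112 × 117,720 = 13,184.6 kg.
Burnout mass m_f = stage dry + payload = 13,184.6 + 6,280 = 19,464.6 kg.
v_e = Isp · g₀ = 418 × 9.80665 = 4099.2 m/s.
Δv = v_e · ln(124,000/19,464.6) = 4099.2 × ln(6.371) = 4099.2 × 1.8517 ≈ 7590 m/s.

Δv ≈ 7590 m/s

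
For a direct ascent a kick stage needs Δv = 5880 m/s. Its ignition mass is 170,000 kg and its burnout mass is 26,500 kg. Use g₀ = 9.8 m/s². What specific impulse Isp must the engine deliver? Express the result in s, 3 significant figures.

Isp ≈ 323 s

ln(m₀/m_f) = ln(170000/26500) = ln(6.415) = 1.8587.
v_e = Δv / ln(m₀/m_f) = 5880 / 1.8587 = 3163.6 m/s.
Isp = v_e / g₀ = 3163.6 / 9.8 = 322.8 s.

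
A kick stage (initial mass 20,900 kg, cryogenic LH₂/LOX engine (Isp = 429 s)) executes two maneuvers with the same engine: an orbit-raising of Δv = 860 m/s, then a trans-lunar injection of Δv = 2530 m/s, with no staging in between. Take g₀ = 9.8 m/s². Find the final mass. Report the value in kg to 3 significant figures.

final mass ≈ 9330 kg

v_e = Isp · g₀ = 429 × 9.8 = 4204.2 m/s.
After the first burn: m = 20900 × exp(−860/4204.2) = 20900 × 0.81501 = 17,033.7 kg.
After the second burn: m = 17,033.7 × exp(−2530/4204.2) = 17,033.7 × 0.54784 = 9,331.74 kg.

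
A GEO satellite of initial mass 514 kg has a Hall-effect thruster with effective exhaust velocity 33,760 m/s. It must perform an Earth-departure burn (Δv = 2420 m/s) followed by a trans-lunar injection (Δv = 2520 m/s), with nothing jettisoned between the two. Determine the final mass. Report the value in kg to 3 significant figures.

final mass ≈ 444 kg

After the first burn: m = 514 × exp(−2420/33760.0) = 514 × 0.93083 = 478.447 kg.
After the second burn: m = 478.447 × exp(−2520/33760.0) = 478.447 × 0.92807 = 444.032 kg.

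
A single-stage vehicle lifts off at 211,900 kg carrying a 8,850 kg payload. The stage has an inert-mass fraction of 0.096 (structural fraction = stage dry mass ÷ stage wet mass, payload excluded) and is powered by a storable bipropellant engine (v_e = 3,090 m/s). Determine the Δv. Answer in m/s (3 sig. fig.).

Stage wet mass = m₀ − payload = 211,900 − 8,850 = 203,050 kg.
Stage dry mass = ε × stage wet mass = 0.096 × 203,050 = 19,492.8 kg.
Burnout mass m_f = stage dry + payload = 19,492.8 + 8,850 = 28,342.8 kg.
From the ideal rocket equation, Δv = v_e · ln(211,900/28,342.8) = 3090.0 × ln(7.476) = 3090.0 × 2.0117 ≈ 6216 m/s.

Δv ≈ 6220 m/s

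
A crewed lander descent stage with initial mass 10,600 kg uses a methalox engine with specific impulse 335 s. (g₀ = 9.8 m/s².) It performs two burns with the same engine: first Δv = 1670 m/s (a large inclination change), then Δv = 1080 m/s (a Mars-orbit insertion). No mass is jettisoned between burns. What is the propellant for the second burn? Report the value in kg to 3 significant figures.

propellant for the second burn ≈ 1790 kg

v_e = Isp · g₀ = 335 × 9.8 = 3283.0 m/s.
After the first burn: m = 10600 × exp(−1670/3283.0) = 10600 × 0.60129 = 6,373.67 kg.
After the second burn: m = 6,373.67 × exp(−1080/3283.0) = 6,373.67 × 0.71967 = 4,586.94 kg.
Second-burn propellant = 6,373.67 − 4,586.94 = 1,786.73 kg.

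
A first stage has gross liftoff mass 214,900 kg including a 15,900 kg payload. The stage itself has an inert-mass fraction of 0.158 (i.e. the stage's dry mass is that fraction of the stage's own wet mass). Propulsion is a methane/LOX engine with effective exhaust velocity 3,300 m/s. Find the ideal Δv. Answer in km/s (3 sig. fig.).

Δv ≈ 4.99 km/s

Stage wet mass = m₀ − payload = 214,900 − 15,900 = 199,000 kg.
Stage dry mass = ε × stage wet mass = 0.158 × 199,000 = 31,442 kg.
Burnout mass m_f = stage dry + payload = 31,442 + 15,900 = 47,342 kg.
Rocket equation: Δv = v_e · ln(214,900/47,342) = 3300.0 × ln(4.539) = 3300.0 × 1.5128 ≈ 4992 m/s.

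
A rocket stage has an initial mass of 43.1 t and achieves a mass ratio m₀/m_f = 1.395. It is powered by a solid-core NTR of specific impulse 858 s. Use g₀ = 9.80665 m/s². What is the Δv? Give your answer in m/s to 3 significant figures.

Δv ≈ 2800 m/s

v_e = Isp · g₀ = 858 × 9.80665 = 8414.1 m/s.
Using Δv = v_e ln(m₀/m_f): Δv = v_e · ln(1.395) = 8414.1 × 0.3329 ≈ 2801.0 m/s.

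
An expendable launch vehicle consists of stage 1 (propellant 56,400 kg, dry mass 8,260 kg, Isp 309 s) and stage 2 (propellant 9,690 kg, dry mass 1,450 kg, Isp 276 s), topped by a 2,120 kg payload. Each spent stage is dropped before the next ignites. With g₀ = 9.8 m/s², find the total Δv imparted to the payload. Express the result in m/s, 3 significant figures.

Δv ≈ 7450 m/s

Ignition mass of stage 1 = 56,400+8,260 + 9,690+1,450 + 2,120 = 77,920 kg.
Stage 1: m₀ = 77,920 kg, m_f = 77,920 − 56,400 = 21,520 kg; Δv = 309×9.8×ln(3.621) = 3028.2×1.2867 ≈ 3896 m/s.
Stage 2: m₀ = 13,260 kg, m_f = 13,260 − 9,690 = 3,570 kg; Δv = 276×9.8×ln(3.714) = 2704.8×1.3122 ≈ 3549 m/s.
Total Δv = 3896 + 3549 = 7445 m/s.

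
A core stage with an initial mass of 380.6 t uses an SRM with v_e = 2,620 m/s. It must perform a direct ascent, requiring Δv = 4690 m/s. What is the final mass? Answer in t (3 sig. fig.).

final mass ≈ 63.5 t

Rocket equation: m₀/m_f = exp(Δv / v_e) = exp(4690 / 2620.0) = exp(1.7901) = 5.9899.
m_f = m₀ / 5.9899 = 380.6 / 5.9899 = 63.5403 t.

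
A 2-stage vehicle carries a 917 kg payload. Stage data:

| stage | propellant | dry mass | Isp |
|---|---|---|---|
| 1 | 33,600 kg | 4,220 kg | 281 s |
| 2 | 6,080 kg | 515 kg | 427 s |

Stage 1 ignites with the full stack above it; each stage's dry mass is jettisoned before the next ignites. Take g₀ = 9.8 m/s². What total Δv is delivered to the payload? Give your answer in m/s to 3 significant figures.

Ignition mass of stage 1 = 33,600+4,220 + 6,080+515 + 917 = 45,332 kg.
Stage 1: m₀ = 45,332 kg, m_f = 45,332 − 33,600 = 11,732 kg; Δv = 281×9.8×ln(3.864) = 2753.8×1.3517 ≈ 3722 m/s.
Stage 2: m₀ = 7,512 kg, m_f = 7,512 − 6,080 = 1,432 kg; Δv = 427×9.8×ln(5.246) = 4184.6×1.6574 ≈ 6936 m/s.
Total Δv = 3722 + 6936 = 10658 m/s.

Δv ≈ 10700 m/s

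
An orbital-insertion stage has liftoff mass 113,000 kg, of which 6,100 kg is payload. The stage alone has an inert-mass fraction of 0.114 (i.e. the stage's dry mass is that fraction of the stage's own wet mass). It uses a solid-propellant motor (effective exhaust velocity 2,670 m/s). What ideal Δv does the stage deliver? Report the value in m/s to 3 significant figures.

Δv ≈ 4860 m/s

Stage wet mass = m₀ − payload = 113,000 − 6,100 = 106,900 kg.
Stage dry mass = ε × stage wet mass = 0.114 × 106,900 = 12,186.6 kg.
Burnout mass m_f = stage dry + payload = 12,186.6 + 6,100 = 18,286.6 kg.
Rocket equation: Δv = v_e · ln(113,000/18,286.6) = 2670.0 × ln(6.179) = 2670.0 × 1.8212 ≈ 4863 m/s.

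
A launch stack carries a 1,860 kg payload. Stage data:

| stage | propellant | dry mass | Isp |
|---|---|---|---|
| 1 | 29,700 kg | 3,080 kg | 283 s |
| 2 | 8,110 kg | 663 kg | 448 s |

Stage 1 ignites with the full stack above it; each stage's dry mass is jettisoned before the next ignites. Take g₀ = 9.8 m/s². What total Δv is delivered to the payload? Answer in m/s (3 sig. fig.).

Δv ≈ 9510 m/s

Ignition mass of stage 1 = 29,700+3,080 + 8,110+663 + 1,860 = 43,413 kg.
Stage 1: m₀ = 43,413 kg, m_f = 43,413 − 29,700 = 13,713 kg; Δv = 283×9.8×ln(3.166) = 2773.4×1.1524 ≈ 3196 m/s.
Stage 2: m₀ = 10,633 kg, m_f = 10,633 − 8,110 = 2,523 kg; Δv = 448×9.8×ln(4.214) = 4390.4×1.4385 ≈ 6316 m/s.
Total Δv = 3196 + 6316 = 9512 m/s.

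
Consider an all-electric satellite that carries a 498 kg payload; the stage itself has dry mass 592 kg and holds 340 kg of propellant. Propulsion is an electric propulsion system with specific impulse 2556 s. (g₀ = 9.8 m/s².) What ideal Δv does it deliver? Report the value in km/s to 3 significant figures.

Δv ≈ 6.80 km/s

v_e = Isp · g₀ = 2556 × 9.8 = 25048.8 m/s.
m₀ = payload + dry + propellant = 498 + 592 + 340 = 1,430 kg.
m_f = payload + dry = 498 + 592 = 1,090 kg.
Using Δv = v_e ln(m₀/m_f): Δv = v_e · ln(m₀/m_f) = 25048.8 × ln(1.312) = 25048.8 × 0.2715 ≈ 6800.7 m/s.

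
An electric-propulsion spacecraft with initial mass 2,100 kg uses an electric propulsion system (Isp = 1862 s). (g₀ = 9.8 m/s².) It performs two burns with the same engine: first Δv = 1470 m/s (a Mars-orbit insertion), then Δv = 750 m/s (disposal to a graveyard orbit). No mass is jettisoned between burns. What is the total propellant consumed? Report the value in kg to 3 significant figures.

v_e = Isp · g₀ = 1862 × 9.8 = 18247.6 m/s.
After the first burn: m = 2100 × exp(−1470/18247.6) = 2100 × 0.92260 = 1,937.46 kg.
After the second burn: m = 1,937.46 × exp(−750/18247.6) = 1,937.46 × 0.95973 = 1,859.44 kg.
Total propellant = m₀ − m_final = 2100 − 1,859.44 = 240.56 kg.

total propellant consumed ≈ 241 kg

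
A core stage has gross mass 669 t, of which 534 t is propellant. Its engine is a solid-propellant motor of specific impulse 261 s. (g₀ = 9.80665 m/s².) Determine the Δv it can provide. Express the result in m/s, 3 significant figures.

v_e = Isp · g₀ = 261 × 9.80665 = 2559.5 m/s.
m_f = m₀ − m_prop = 669 − 534 = 135 t.
By the Tsiolkovsky rocket equation, Δv = v_e · ln(m₀/m_f) = 2559.5 × ln(4.956) = 2559.5 × 1.6005 ≈ 4096.6 m/s.

Δv ≈ 4100 m/s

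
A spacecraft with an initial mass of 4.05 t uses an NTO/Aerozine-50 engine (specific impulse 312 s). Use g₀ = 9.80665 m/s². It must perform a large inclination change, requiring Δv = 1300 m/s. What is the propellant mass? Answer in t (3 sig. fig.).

v_e = Isp · g₀ = 312 × 9.80665 = 3059.7 m/s.
By the Tsiolkovsky rocket equation, m₀/m_f = exp(Δv / v_e) = exp(1300 / 3059.7) = exp(0.4249) = 1.5294.
m_f = 4.05 / 1.5294 = 2.6481 t, so propellant = m₀ − m_f = 4.05 − 2.6481 = 1.4019 t.

propellant mass ≈ 1.40 t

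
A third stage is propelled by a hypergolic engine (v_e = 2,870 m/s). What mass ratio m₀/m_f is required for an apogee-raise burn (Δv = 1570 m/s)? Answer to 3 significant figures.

By the Tsiolkovsky rocket equation, m₀/m_f = exp(Δv / v_e) = exp(1570 / 2870.0) = exp(0.5470) = 1.7281.

mass ratio ≈ 1.73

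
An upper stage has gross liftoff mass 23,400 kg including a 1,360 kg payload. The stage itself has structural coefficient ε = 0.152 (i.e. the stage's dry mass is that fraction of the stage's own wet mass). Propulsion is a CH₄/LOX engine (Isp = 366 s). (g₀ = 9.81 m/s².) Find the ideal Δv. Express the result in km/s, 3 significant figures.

Stage wet mass = m₀ − payload = 23,400 − 1,360 = 22,040 kg.
Stage dry mass = ε × stage wet mass = 0.152 × 22,040 = 3,350.08 kg.
Burnout mass m_f = stage dry + payload = 3,350.08 + 1,360 = 4,710.08 kg.
v_e = Isp · g₀ = 366 × 9.81 = 3590.5 m/s.
Δv = v_e · ln(23,400/4,710.08) = 3590.5 × ln(4.968) = 3590.5 × 1.6030 ≈ 5756 m/s.

Δv ≈ 5.76 km/s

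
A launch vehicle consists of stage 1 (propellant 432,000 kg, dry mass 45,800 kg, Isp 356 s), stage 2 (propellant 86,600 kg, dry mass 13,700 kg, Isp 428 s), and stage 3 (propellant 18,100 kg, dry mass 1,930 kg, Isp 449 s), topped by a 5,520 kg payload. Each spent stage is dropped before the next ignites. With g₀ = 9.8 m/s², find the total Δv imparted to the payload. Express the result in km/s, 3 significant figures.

Ignition mass of stage 1 = 432,000+45,800 + 86,600+13,700 + 18,100+1,930 + 5,520 = 603,650 kg.
Stage 1: m₀ = 603,650 kg, m_f = 603,650 − 432,000 = 171,650 kg; Δv = 356×9.8×ln(3.517) = 3488.8×1.2575 ≈ 4387 m/s.
Stage 2: m₀ = 125,850 kg, m_f = 125,850 − 86,600 = 39,250 kg; Δv = 428×9.8×ln(3.206) = 4194.4×1.1651 ≈ 4887 m/s.
Stage 3: m₀ = 25,550 kg, m_f = 25,550 − 18,100 = 7,450 kg; Δv = 449×9.8×ln(3.43) = 4400.2×1.2324 ≈ 5423 m/s.
Total Δv = 4387 + 4887 + 5423 = 14697 m/s.

Δv ≈ 14.7 km/s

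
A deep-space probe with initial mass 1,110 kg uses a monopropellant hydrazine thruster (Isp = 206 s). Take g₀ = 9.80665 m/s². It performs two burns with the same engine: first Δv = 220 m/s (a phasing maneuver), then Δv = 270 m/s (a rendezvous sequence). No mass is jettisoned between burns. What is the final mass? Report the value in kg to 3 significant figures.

final mass ≈ 871 kg

v_e = Isp · g₀ = 206 × 9.80665 = 2020.2 m/s.
After the first burn: m = 1110 × exp(−220/2020.2) = 1110 × 0.89682 = 995.47 kg.
After the second burn: m = 995.47 × exp(−270/2020.2) = 995.47 × 0.87489 = 870.927 kg.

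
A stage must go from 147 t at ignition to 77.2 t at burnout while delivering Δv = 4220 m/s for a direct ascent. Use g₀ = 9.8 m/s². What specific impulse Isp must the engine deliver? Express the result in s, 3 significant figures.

Isp ≈ 669 s

ln(m₀/m_f) = ln(147000/77200) = ln(1.904) = 0.6440.
v_e = Δv / ln(m₀/m_f) = 4220 / 0.6440 = 6552.5 m/s.
Isp = v_e / g₀ = 6552.5 / 9.8 = 668.6 s.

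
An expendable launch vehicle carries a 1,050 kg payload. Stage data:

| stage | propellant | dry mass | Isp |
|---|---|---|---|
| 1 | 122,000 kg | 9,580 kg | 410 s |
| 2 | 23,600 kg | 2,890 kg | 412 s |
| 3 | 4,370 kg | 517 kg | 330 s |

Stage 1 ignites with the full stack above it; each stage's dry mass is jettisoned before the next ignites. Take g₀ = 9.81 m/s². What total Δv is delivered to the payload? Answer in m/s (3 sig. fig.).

Ignition mass of stage 1 = 122,000+9,580 + 23,600+2,890 + 4,370+517 + 1,050 = 164,007 kg.
Stage 1: m₀ = 164,007 kg, m_f = 164,007 − 122,000 = 42,007 kg; Δv = 410×9.81×ln(3.904) = 4022.1×1.3621 ≈ 5478 m/s.
Stage 2: m₀ = 32,427 kg, m_f = 32,427 − 23,600 = 8,827 kg; Δv = 412×9.81×ln(3.674) = 4041.7×1.3012 ≈ 5259 m/s.
Stage 3: m₀ = 5,937 kg, m_f = 5,937 − 4,370 = 1,567 kg; Δv = 330×9.81×ln(3.789) = 3237.3×1.3320 ≈ 4312 m/s.
Total Δv = 5478 + 5259 + 4312 = 15049 m/s.

Δv ≈ 15000 m/s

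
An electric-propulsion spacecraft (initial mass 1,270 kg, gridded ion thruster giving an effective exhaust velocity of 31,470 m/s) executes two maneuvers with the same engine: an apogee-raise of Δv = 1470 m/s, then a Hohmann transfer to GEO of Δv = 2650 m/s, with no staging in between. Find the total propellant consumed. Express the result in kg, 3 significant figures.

After the first burn: m = 1270 × exp(−1470/31470.0) = 1270 × 0.95436 = 1,212.04 kg.
After the second burn: m = 1,212.04 × exp(−2650/31470.0) = 1,212.04 × 0.91924 = 1,114.16 kg.
Total propellant = m₀ − m_final = 1270 − 1,114.16 = 155.84 kg.

total propellant consumed ≈ 156 kg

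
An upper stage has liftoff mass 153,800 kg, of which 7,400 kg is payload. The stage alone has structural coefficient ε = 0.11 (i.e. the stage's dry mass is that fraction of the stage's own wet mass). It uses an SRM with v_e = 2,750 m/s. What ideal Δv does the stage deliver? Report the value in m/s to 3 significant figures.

Stage wet mass = m₀ − payload = 153,800 − 7,400 = 146,400 kg.
Stage dry mass = ε × stage wet mass = 0.11 × 146,400 = 16,104 kg.
Burnout mass m_f = stage dry + payload = 16,104 + 7,400 = 23,504 kg.
Δv = v_e · ln(153,800/23,504) = 2750.0 × ln(6.544) = 2750.0 × 1.8785 ≈ 5166 m/s.

Δv ≈ 5170 m/s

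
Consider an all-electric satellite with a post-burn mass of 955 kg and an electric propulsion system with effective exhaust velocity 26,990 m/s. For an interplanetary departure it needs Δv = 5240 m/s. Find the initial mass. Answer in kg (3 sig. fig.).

initial mass ≈ 1160 kg

m₀/m_f = exp(Δv / v_e) = exp(5240 / 26990.0) = exp(0.1941) = 1.2143.
m₀ = m_f × 1.2143 = 955 × 1.2143 = 1,159.66 kg.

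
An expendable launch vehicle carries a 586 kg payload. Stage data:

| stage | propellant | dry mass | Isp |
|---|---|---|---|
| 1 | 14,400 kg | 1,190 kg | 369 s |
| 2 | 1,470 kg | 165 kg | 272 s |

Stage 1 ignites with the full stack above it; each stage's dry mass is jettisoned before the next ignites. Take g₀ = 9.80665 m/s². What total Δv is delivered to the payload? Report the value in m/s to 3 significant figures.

Δv ≈ 8870 m/s

Ignition mass of stage 1 = 14,400+1,190 + 1,470+165 + 586 = 17,811 kg.
Stage 1: m₀ = 17,811 kg, m_f = 17,811 − 14,400 = 3,411 kg; Δv = 369×9.80665×ln(5.222) = 3618.7×1.6528 ≈ 5981 m/s.
Stage 2: m₀ = 2,221 kg, m_f = 2,221 − 1,470 = 751 kg; Δv = 272×9.80665×ln(2.957) = 2667.4×1.0843 ≈ 2892 m/s.
Total Δv = 5981 + 2892 = 8873 m/s.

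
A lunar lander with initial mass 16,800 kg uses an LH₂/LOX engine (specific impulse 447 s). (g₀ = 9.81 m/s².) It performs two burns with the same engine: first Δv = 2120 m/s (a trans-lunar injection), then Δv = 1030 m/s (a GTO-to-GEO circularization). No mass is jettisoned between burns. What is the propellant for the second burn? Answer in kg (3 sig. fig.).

propellant for the second burn ≈ 2170 kg

v_e = Isp · g₀ = 447 × 9.81 = 4385.1 m/s.
After the first burn: m = 16800 × exp(−2120/4385.1) = 16800 × 0.61665 = 10,359.7 kg.
After the second burn: m = 10,359.7 × exp(−1030/4385.1) = 10,359.7 × 0.79066 = 8,191 kg.
Second-burn propellant = 10,359.7 − 8,191 = 2,168.7 kg.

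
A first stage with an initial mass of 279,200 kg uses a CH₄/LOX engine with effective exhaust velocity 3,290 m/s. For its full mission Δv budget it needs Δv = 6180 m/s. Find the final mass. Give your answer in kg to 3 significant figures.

final mass ≈ 42700 kg

m₀/m_f = exp(Δv / v_e) = exp(6180 / 3290.0) = exp(1.8784) = 6.5432.
m_f = m₀ / 6.5432 = 279,200 / 6.5432 = 42,670.3 kg.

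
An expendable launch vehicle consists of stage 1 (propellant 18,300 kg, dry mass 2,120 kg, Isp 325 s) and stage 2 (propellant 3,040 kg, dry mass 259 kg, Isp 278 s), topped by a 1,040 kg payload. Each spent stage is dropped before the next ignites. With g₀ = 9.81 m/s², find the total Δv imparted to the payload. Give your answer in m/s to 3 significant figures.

Δv ≈ 7570 m/s

Ignition mass of stage 1 = 18,300+2,120 + 3,040+259 + 1,040 = 24,759 kg.
Stage 1: m₀ = 24,759 kg, m_f = 24,759 − 18,300 = 6,459 kg; Δv = 325×9.81×ln(3.833) = 3188.2×1.3437 ≈ 4284 m/s.
Stage 2: m₀ = 4,339 kg, m_f = 4,339 − 3,040 = 1,299 kg; Δv = 278×9.81×ln(3.34) = 2727.2×1.2060 ≈ 3289 m/s.
Total Δv = 4284 + 3289 = 7573 m/s.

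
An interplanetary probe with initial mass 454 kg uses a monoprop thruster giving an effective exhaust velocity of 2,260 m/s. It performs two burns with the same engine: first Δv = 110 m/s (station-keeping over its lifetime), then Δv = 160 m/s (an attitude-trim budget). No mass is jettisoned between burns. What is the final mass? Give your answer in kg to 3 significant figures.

final mass ≈ 403 kg

After the first burn: m = 454 × exp(−110/2260.0) = 454 × 0.95249 = 432.43 kg.
After the second burn: m = 432.43 × exp(−160/2260.0) = 432.43 × 0.93165 = 402.873 kg.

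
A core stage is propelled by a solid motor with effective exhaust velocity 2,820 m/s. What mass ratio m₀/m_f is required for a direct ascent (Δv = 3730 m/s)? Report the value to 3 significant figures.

From the ideal rocket equation, m₀/m_f = exp(Δv / v_e) = exp(3730 / 2820.0) = exp(1.3227) = 3.7535.

mass ratio ≈ 3.75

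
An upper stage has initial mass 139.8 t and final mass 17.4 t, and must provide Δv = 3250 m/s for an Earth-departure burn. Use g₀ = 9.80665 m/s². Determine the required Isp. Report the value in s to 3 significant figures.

Isp ≈ 159 s

ln(m₀/m_f) = ln(139800/17400) = ln(8.034) = 2.0837.
By the Tsiolkovsky rocket equation, v_e = Δv / ln(m₀/m_f) = 3250 / 2.0837 = 1559.7 m/s.
Isp = v_e / g₀ = 1559.7 / 9.80665 = 159.0 s.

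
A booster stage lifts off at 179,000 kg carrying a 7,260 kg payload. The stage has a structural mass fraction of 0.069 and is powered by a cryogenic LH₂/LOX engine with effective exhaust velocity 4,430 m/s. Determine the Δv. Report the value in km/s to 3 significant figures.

Δv ≈ 9.91 km/s

Stage wet mass = m₀ − payload = 179,000 − 7,260 = 171,740 kg.
Stage dry mass = ε × stage wet mass = 0.069 × 171,740 = 11,850.1 kg.
Burnout mass m_f = stage dry + payload = 11,850.1 + 7,260 = 19,110.1 kg.
Rocket equation: Δv = v_e · ln(179,000/19,110.1) = 4430.0 × ln(9.367) = 4430.0 × 2.2372 ≈ 9911 m/s.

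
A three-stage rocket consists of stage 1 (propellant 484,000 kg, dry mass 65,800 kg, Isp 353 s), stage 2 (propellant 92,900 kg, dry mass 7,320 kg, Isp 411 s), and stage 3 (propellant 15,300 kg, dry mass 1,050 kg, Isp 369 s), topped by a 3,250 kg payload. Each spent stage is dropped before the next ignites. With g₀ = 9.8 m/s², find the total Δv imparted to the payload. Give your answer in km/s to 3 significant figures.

Ignition mass of stage 1 = 484,000+65,800 + 92,900+7,320 + 15,300+1,050 + 3,250 = 669,620 kg.
Stage 1: m₀ = 669,620 kg, m_f = 669,620 − 484,000 = 185,620 kg; Δv = 353×9.8×ln(3.607) = 3459.4×1.2830 ≈ 4438 m/s.
Stage 2: m₀ = 119,820 kg, m_f = 119,820 − 92,900 = 26,920 kg; Δv = 411×9.8×ln(4.451) = 4027.8×1.4931 ≈ 6014 m/s.
Stage 3: m₀ = 19,600 kg, m_f = 19,600 − 15,300 = 4,300 kg; Δv = 369×9.8×ln(4.558) = 3616.2×1.5169 ≈ 5485 m/s.
Total Δv = 4438 + 6014 + 5485 = 15937 m/s.

Δv ≈ 15.9 km/s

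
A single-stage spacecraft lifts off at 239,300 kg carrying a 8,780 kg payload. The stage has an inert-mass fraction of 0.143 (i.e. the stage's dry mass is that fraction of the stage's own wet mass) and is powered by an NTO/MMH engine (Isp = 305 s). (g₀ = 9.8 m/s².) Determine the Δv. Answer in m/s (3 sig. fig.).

Δv ≈ 5220 m/s

Stage wet mass = m₀ − payload = 239,300 − 8,780 = 230,520 kg.
Stage dry mass = ε × stage wet mass = 0.143 × 230,520 = 32,964.4 kg.
Burnout mass m_f = stage dry + payload = 32,964.4 + 8,780 = 41,744.4 kg.
v_e = Isp · g₀ = 305 × 9.8 = 2989.0 m/s.
By the Tsiolkovsky rocket equation, Δv = v_e · ln(239,300/41,744.4) = 2989.0 × ln(5.733) = 2989.0 × 1.7462 ≈ 5219 m/s.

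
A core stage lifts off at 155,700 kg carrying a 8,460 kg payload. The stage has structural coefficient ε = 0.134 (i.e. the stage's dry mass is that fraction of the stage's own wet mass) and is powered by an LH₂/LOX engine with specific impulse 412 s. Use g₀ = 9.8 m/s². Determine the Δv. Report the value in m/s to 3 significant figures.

Stage wet mass = m₀ − payload = 155,700 − 8,460 = 147,240 kg.
Stage dry mass = ε × stage wet mass = 0.134 × 147,240 = 19,730.2 kg.
Burnout mass m_f = stage dry + payload = 19,730.2 + 8,460 = 28,190.2 kg.
v_e = Isp · g₀ = 412 × 9.8 = 4037.6 m/s.
Δv = v_e · ln(155,700/28,190.2) = 4037.6 × ln(5.523) = 4037.6 × 1.7090 ≈ 6900 m/s.

Δv ≈ 6900 m/s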